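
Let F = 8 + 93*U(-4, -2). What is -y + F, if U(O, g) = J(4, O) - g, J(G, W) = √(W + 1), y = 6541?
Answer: -6347 + 93*I*√3 ≈ -6347.0 + 161.08*I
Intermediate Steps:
J(G, W) = √(1 + W)
U(O, g) = √(1 + O) - g
F = 194 + 93*I*√3 (F = 8 + 93*(√(1 - 4) - 1*(-2)) = 8 + 93*(√(-3) + 2) = 8 + 93*(I*√3 + 2) = 8 + 93*(2 + I*√3) = 8 + (186 + 93*I*√3) = 194 + 93*I*√3 ≈ 194.0 + 161.08*I)
-y + F = -1*6541 + (194 + 93*I*√3) = -6541 + (194 + 93*I*√3) = -6347 + 93*I*√3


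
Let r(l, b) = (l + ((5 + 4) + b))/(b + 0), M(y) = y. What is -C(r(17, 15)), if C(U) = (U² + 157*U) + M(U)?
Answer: -98851/225 ≈ -439.34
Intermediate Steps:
r(l, b) = (9 + b + l)/b (r(l, b) = (l + (9 + b))/b = (9 + b + l)/b)
C(U) = U² + 158*U (C(U) = (U² + 157*U) + U = U² + 158*U)
-C(r(17, 15)) = -(9 + 15 + 17)/15*(158 + (9 + 15 + 17)/15) = -(1/15)*41*(158 + (1/15)*41) = -41*(158 + 41/15)/15 = -41*2411/(15*15) = -1*98851/225 = -98851/225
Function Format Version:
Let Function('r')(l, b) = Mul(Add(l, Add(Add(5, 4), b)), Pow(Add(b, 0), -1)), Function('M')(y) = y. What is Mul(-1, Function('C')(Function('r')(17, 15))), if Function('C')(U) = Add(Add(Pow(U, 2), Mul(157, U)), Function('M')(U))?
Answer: Rational(-98851, 225) ≈ -439.34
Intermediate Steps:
Function('r')(l, b) = Mul(Pow(b, -1), Add(9, b, l)) (Function('r')(l, b) = Mul(Add(l, Add(9, b)), Pow(b, -1)) = Mul(Add(9, b, l), Pow(b, -1)) = Mul(Pow(b, -1), Add(9, b, l)))
Function('C')(U) = Add(Pow(U, 2), Mul(158, U)) (Function('C')(U) = Add(Add(Pow(U, 2), Mul(157, U)), U) = Add(Pow(U, 2), Mul(158, U)))
Mul(-1, Function('C')(Function('r')(17, 15))) = Mul(-1, Mul(Mul(Pow(15, -1), Add(9, 15, 17)), Add(158, Mul(Pow(15, -1), Add(9, 15, 17))))) = Mul(-1, Mul(Mul(Rational(1, 15), 41), Add(158, Mul(Rational(1, 15), 41)))) = Mul(-1, Mul(Rational(41, 15), Add(158, Rational(41, 15)))) = Mul(-1, Mul(Rational(41, 15), Rational(2411, 15))) = Mul(-1, Rational(98851, 225)) = Rational(-98851, 225)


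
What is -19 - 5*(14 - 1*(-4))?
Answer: -109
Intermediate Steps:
-19 - 5*(14 - 1*(-4)) = -19 - 5*(14 + 4) = -19 - 5*18 = -19 - 90 = -109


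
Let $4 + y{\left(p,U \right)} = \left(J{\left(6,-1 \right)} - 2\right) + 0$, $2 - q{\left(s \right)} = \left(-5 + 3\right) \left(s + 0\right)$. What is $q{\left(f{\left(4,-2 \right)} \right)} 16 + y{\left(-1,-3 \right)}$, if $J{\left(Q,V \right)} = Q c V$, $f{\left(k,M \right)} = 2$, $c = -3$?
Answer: $108$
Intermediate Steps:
$J{\left(Q,V \right)} = - 3 Q V$ ($J{\left(Q,V \right)} = Q \left(-3\right) V = - 3 Q V$)
$q{\left(s \right)} = 2 + 2 s$ ($q{\left(s \right)} = 2 - \left(-5 + 3\right) \left(s + 0\right) = 2 - - 2 s = 2 + 2 s$)
$y{\left(p,U \right)} = 12$ ($y{\left(p,U \right)} = -4 - \left(2 + 18 \left(-1\right)\right) = -4 + \left(\left(18 - 2\right) + 0\right) = -4 + \left(16 + 0\right) = -4 + 16 = 12$)
$q{\left(f{\left(4,-2 \right)} \right)} 16 + y{\left(-1,-3 \right)} = \left(2 + 2 \cdot 2\right) 16 + 12 = \left(2 + 4\right) 16 + 12 = 6 \cdot 16 + 12 = 96 + 12 = 108$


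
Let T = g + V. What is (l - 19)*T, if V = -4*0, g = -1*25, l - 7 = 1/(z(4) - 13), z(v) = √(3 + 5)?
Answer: 48625/161 + 50*√2/161 ≈ 302.46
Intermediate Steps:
z(v) = 2*√2 (z(v) = √8 = 2*√2)
l = 7 + 1/(-13 + 2*√2) (l = 7 + 1/(2*√2 - 13) = 7 + 1/(-13 + 2*√2) ≈ 6.9017)
g = -25
V = 0
T = -25 (T = -25 + 0 = -25)
(l - 19)*T = ((1114/161 - 2*√2/161) - 19)*(-25) = (-1945/161 - 2*√2/161)*(-25) = 48625/161 + 50*√2/161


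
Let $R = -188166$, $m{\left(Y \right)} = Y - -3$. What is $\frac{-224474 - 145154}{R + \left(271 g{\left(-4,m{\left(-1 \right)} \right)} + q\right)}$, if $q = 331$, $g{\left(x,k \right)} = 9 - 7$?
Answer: $\frac{369628}{187293} \approx 1.9735$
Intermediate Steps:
$m{\left(Y \right)} = 3 + Y$ ($m{\left(Y \right)} = Y + 3 = 3 + Y$)
$g{\left(x,k \right)} = 2$ ($g{\left(x,k \right)} = 9 - 7 = 2$)
$\frac{-224474 - 145154}{R + \left(271 g{\left(-4,m{\left(-1 \right)} \right)} + q\right)} = \frac{-224474 - 145154}{-188166 + \left(271 \cdot 2 + 331\right)} = - \frac{369628}{-188166 + \left(542 + 331\right)} = - \frac{369628}{-188166 + 873} = - \frac{369628}{-187293} = \left(-369628\right) \left(- \frac{1}{187293}\right) = \frac{369628}{187293}$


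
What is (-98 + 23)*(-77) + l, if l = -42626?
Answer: -36851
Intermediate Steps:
(-98 + 23)*(-77) + l = (-98 + 23)*(-77) - 42626 = -75*(-77) - 42626 = 5775 - 42626 = -36851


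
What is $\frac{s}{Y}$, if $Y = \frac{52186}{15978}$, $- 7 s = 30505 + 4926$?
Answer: $- \frac{283058259}{182651} \approx -1549.7$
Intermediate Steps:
$s = - \frac{35431}{7}$ ($s = - \frac{30505 + 4926}{7} = \left(- \frac{1}{7}\right) 35431 = - \frac{35431}{7} \approx -5061.6$)
$Y = \frac{26093}{7989}$ ($Y = 52186 \cdot \frac{1}{15978} = \frac{26093}{7989} \approx 3.2661$)
$\frac{s}{Y} = - \frac{35431}{7 \cdot \frac{26093}{7989}} = \left(- \frac{35431}{7}\right) \frac{7989}{26093} = - \frac{283058259}{182651}$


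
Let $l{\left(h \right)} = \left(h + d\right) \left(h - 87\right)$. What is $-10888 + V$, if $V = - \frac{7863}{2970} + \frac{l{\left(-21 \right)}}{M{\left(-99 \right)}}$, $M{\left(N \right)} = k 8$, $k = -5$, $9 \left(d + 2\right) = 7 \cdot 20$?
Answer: $- \frac{1080164}{99} \approx -10911.0$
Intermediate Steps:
$d = \frac{122}{9}$ ($d = -2 + \frac{7 \cdot 20}{9} = -2 + \frac{1}{9} \cdot 140 = -2 + \frac{140}{9} = \frac{122}{9} \approx 13.556$)
$M{\left(N \right)} = -40$ ($M{\left(N \right)} = \left(-5\right) 8 = -40$)
$l{\left(h \right)} = \left(-87 + h\right) \left(\frac{122}{9} + h\right)$ ($l{\left(h \right)} = \left(h + \frac{122}{9}\right) \left(h - 87\right) = \left(\frac{122}{9} + h\right) \left(-87 + h\right) = \left(-87 + h\right) \left(\frac{122}{9} + h\right)$)
$V = - \frac{2252}{99}$ ($V = - \frac{7863}{2970} + \frac{- \frac{3538}{3} + \left(-21\right)^{2} - - \frac{4627}{3}}{-40} = \left(-7863\right) \frac{1}{2970} + \left(- \frac{3538}{3} + 441 + \frac{4627}{3}\right) \left(- \frac{1}{40}\right) = - \frac{2621}{990} + 804 \left(- \frac{1}{40}\right) = - \frac{2621}{990} - \frac{201}{10} = - \frac{2252}{99} \approx -22.747$)
$-10888 + V = -10888 - \frac{2252}{99} = - \frac{1080164}{99}$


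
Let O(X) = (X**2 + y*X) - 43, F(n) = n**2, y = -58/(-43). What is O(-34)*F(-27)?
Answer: 33451623/43 ≈ 7.7795e+5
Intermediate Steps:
y = 58/43 (y = -58*(-1/43) = 58/43 ≈ 1.3488)
O(X) = -43 + X**2 + 58*X/43 (O(X) = (X**2 + 58*X/43) - 43 = -43 + X**2 + 58*X/43)
O(-34)*F(-27) = (-43 + (-34)**2 + (58/43)*(-34))*(-27)**2 = (-43 + 1156 - 1972/43)*729 = (45887/43)*729 = 33451623/43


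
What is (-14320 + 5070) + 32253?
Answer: 23003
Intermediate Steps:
(-14320 + 5070) + 32253 = -9250 + 32253 = 23003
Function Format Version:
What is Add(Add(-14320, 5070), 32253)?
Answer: 23003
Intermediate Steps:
Add(Add(-14320, 5070), 32253) = Add(-9250, 32253) = 23003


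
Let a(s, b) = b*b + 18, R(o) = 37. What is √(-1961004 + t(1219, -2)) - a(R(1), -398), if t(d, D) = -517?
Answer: -158422 + I*√1961521 ≈ -1.5842e+5 + 1400.5*I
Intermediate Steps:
a(s, b) = 18 + b² (a(s, b) = b² + 18 = 18 + b²)
√(-1961004 + t(1219, -2)) - a(R(1), -398) = √(-1961004 - 517) - (18 + (-398)²) = √(-1961521) - (18 + 158404) = I*√1961521 - 1*158422 = I*√1961521 - 158422 = -158422 + I*√1961521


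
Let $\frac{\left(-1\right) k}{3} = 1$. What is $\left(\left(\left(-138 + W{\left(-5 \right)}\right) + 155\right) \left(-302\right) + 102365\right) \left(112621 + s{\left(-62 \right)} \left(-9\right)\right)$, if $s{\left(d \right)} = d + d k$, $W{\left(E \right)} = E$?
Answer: $11010115205$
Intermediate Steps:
$k = -3$ ($k = \left(-3\right) 1 = -3$)
$s{\left(d \right)} = - 2 d$ ($s{\left(d \right)} = d + d \left(-3\right) = d - 3 d = - 2 d$)
$\left(\left(\left(-138 + W{\left(-5 \right)}\right) + 155\right) \left(-302\right) + 102365\right) \left(112621 + s{\left(-62 \right)} \left(-9\right)\right) = \left(\left(\left(-138 - 5\right) + 155\right) \left(-302\right) + 102365\right) \left(112621 + \left(-2\right) \left(-62\right) \left(-9\right)\right) = \left(\left(-143 + 155\right) \left(-302\right) + 102365\right) \left(112621 + 124 \left(-9\right)\right) = \left(12 \left(-302\right) + 102365\right) \left(112621 - 1116\right) = \left(-3624 + 102365\right) 111505 = 98741 \cdot 111505 = 11010115205$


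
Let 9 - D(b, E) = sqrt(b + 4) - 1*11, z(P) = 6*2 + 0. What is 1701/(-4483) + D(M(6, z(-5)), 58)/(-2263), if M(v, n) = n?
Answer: -3921091/10145029 ≈ -0.38650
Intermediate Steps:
z(P) = 12 (z(P) = 12 + 0 = 12)
D(b, E) = 20 - sqrt(4 + b) (D(b, E) = 9 - (sqrt(b + 4) - 1*11) = 9 - (sqrt(4 + b) - 11) = 9 - (-11 + sqrt(4 + b)) = 9 + (11 - sqrt(4 + b)) = 20 - sqrt(4 + b))
1701/(-4483) + D(M(6, z(-5)), 58)/(-2263) = 1701/(-4483) + (20 - sqrt(4 + 12))/(-2263) = 1701*(-1/4483) + (20 - sqrt(16))*(-1/2263) = -1701/4483 + (20 - 1*4)*(-1/2263) = -1701/4483 + (20 - 4)*(-1/2263) = -1701/4483 + 16*(-1/2263) = -1701/4483 - 16/2263 = -3921091/10145029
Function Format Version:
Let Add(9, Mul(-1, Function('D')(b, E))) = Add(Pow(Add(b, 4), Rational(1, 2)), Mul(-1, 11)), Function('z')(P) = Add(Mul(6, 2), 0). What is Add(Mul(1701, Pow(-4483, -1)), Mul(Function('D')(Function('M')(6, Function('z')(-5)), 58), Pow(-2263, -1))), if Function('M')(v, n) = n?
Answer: Rational(-3921091, 10145029) ≈ -0.38650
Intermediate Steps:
Function('z')(P) = 12 (Function('z')(P) = Add(12, 0) = 12)
Function('D')(b, E) = Add(20, Mul(-1, Pow(Add(4, b), Rational(1, 2)))) (Function('D')(b, E) = Add(9, Mul(-1, Add(Pow(Add(b, 4), Rational(1, 2)), Mul(-1, 11)))) = Add(9, Mul(-1, Add(Pow(Add(4, b), Rational(1, 2)), -11))) = Add(9, Mul(-1, Add(-11, Pow(Add(4, b), Rational(1, 2))))) = Add(9, Add(11, Mul(-1, Pow(Add(4, b), Rational(1, 2))))) = Add(20, Mul(-1, Pow(Add(4, b), Rational(1, 2)))))
Add(Mul(1701, Pow(-4483, -1)), Mul(Function('D')(Function('M')(6, Function('z')(-5)), 58), Pow(-2263, -1))) = Add(Mul(1701, Pow(-4483, -1)), Mul(Add(20, Mul(-1, Pow(Add(4, 12), Rational(1, 2)))), Pow(-2263, -1))) = Add(Mul(1701, Rational(-1, 4483)), Mul(Add(20, Mul(-1, Pow(16, Rational(1, 2)))), Rational(-1, 2263))) = Add(Rational(-1701, 4483), Mul(Add(20, Mul(-1, 4)), Rational(-1, 2263))) = Add(Rational(-1701, 4483), Mul(Add(20, -4), Rational(-1, 2263))) = Add(Rational(-1701, 4483), Mul(16, Rational(-1, 2263))) = Add(Rational(-1701, 4483), Rational(-16, 2263)) = Rational(-3921091, 10145029)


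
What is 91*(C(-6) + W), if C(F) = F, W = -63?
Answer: -6279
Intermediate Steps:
91*(C(-6) + W) = 91*(-6 - 63) = 91*(-69) = -6279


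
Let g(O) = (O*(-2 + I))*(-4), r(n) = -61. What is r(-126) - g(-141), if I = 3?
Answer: -625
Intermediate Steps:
g(O) = -4*O (g(O) = (O*(-2 + 3))*(-4) = (O*1)*(-4) = O*(-4) = -4*O)
r(-126) - g(-141) = -61 - (-4)*(-141) = -61 - 1*564 = -61 - 564 = -625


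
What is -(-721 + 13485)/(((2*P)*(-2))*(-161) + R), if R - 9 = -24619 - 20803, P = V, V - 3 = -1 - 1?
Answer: 12764/44769 ≈ 0.28511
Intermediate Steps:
V = 1 (V = 3 + (-1 - 1) = 3 - 2 = 1)
P = 1
R = -45413 (R = 9 + (-24619 - 20803) = 9 - 45422 = -45413)
-(-721 + 13485)/(((2*P)*(-2))*(-161) + R) = -(-721 + 13485)/(((2*1)*(-2))*(-161) - 45413) = -12764/((2*(-2))*(-161) - 45413) = -12764/(-4*(-161) - 45413) = -12764/(644 - 45413) = -12764/(-44769) = -12764*(-1)/44769 = -1*(-12764/44769) = 12764/44769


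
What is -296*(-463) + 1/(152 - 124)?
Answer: 3837345/28 ≈ 1.3705e+5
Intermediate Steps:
-296*(-463) + 1/(152 - 124) = 137048 + 1/28 = 3837345/28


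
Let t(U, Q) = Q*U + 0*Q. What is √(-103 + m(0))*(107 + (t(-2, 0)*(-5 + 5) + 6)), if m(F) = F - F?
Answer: 113*I*√103 ≈ 1146.8*I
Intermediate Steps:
m(F) = 0
t(U, Q) = Q*U (t(U, Q) = Q*U + 0 = Q*U)
√(-103 + m(0))*(107 + (t(-2, 0)*(-5 + 5) + 6)) = √(-103 + 0)*(107 + ((0*(-2))*(-5 + 5) + 6)) = √(-103)*(107 + (0*0 + 6)) = (I*√103)*(107 + (0 + 6)) = (I*√103)*(107 + 6) = (I*√103)*113 = 113*I*√103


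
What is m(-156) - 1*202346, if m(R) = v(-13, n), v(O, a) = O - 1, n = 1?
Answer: -202360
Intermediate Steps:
v(O, a) = -1 + O
m(R) = -14 (m(R) = -1 - 13 = -14)
m(-156) - 1*202346 = -14 - 1*202346 = -14 - 202346 = -202360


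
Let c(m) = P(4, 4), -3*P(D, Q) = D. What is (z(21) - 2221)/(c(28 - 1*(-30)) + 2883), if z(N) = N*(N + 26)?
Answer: -3702/8645 ≈ -0.42822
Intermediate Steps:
P(D, Q) = -D/3
c(m) = -4/3 (c(m) = -⅓*4 = -4/3)
z(N) = N*(26 + N)
(z(21) - 2221)/(c(28 - 1*(-30)) + 2883) = (21*(26 + 21) - 2221)/(-4/3 + 2883) = (21*47 - 2221)/(8645/3) = (987 - 2221)*(3/8645) = -1234*3/8645 = -3702/8645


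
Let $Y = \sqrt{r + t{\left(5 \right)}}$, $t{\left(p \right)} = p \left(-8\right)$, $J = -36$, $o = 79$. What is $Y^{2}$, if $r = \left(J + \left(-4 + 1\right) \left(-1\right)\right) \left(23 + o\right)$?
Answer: $-3406$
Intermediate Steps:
$t{\left(p \right)} = - 8 p$
$r = -3366$ ($r = \left(-36 + \left(-4 + 1\right) \left(-1\right)\right) \left(23 + 79\right) = \left(-36 - -3\right) 102 = \left(-36 + 3\right) 102 = \left(-33\right) 102 = -3366$)
$Y = i \sqrt{3406}$ ($Y = \sqrt{-3366 - 40} = \sqrt{-3406} = i \sqrt{3406} \approx 58.361 i$)
$Y^{2} = \left(i \sqrt{3406}\right)^{2} = -3406$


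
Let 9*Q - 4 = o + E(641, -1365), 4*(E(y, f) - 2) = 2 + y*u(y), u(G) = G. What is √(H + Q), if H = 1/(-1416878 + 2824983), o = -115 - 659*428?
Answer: I*√1423147578539103245/8448630 ≈ 141.2*I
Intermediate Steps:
o = -282167 (o = -115 - 282052 = -282167)
E(y, f) = 5/2 + y²/4 (E(y, f) = 2 + (2 + y*y)/4 = 2 + (2 + y²)/4 = 2 + (½ + y²/4) = 5/2 + y²/4)
H = 1/1408105 ≈ 7.1017e-7
Q = -717761/36 (Q = 4/9 + (-282167 + (5/2 + (¼)*641²))/9 = 4/9 + (-282167 + (5/2 + (¼)*410881))/9 = 4/9 + (-282167 + (5/2 + 410881/4))/9 = 4/9 + (-282167 + 410891/4)/9 = 4/9 + (⅑)*(-717777/4) = 4/9 - 79753/4 = -717761/36 ≈ -19938.)
√(H + Q) = √(1/1408105 - 717761/36) = √(-1010682852869/50691780) = I*√1423147578539103245/8448630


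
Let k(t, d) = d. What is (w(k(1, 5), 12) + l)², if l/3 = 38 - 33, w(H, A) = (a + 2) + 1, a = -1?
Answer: 289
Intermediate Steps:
w(H, A) = 2 (w(H, A) = (-1 + 2) + 1 = 1 + 1 = 2)
l = 15 (l = 3*(38 - 33) = 3*5 = 15)
(w(k(1, 5), 12) + l)² = (2 + 15)² = 17² = 289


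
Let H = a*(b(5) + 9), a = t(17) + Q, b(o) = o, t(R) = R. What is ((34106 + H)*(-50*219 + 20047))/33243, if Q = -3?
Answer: 104015098/11081 ≈ 9386.8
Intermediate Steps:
a = 14 (a = 17 - 3 = 14)
H = 196 (H = 14*(5 + 9) = 14*14 = 196)
((34106 + H)*(-50*219 + 20047))/33243 = ((34106 + 196)*(-50*219 + 20047))/33243 = (34302*(-10950 + 20047))*(1/33243) = (34302*9097)*(1/33243) = 312045294*(1/33243) = 104015098/11081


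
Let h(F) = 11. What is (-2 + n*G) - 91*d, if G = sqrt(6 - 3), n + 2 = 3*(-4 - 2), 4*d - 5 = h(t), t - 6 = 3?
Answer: -366 - 20*sqrt(3) ≈ -400.64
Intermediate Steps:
t = 9 (t = 6 + 3 = 9)
d = 4 (d = 5/4 + (1/4)*11 = 5/4 + 11/4 = 4)
n = -20 (n = -2 + 3*(-4 - 2) = -2 + 3*(-6) = -2 - 18 = -20)
G = sqrt(3) ≈ 1.7320
(-2 + n*G) - 91*d = (-2 - 20*sqrt(3)) - 91*4 = (-2 - 20*sqrt(3)) - 364 = -366 - 20*sqrt(3)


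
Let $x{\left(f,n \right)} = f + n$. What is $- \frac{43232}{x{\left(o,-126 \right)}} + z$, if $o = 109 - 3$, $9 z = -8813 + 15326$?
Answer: $\frac{43279}{15} \approx 2885.3$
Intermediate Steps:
$z = \frac{2171}{3}$ ($z = \frac{-8813 + 15326}{9} = \frac{1}{9} \cdot 6513 = \frac{2171}{3} \approx 723.67$)
$o = 106$ ($o = 109 - 3 = 106$)
$- \frac{43232}{x{\left(o,-126 \right)}} + z = - \frac{43232}{106 - 126} + \frac{2171}{3} = - \frac{43232}{-20} + \frac{2171}{3} = \left(-43232\right) \left(- \frac{1}{20}\right) + \frac{2171}{3} = \frac{10808}{5} + \frac{2171}{3} = \frac{43279}{15}$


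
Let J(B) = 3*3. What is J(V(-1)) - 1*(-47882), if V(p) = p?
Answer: 47891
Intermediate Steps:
J(B) = 9
J(V(-1)) - 1*(-47882) = 9 - 1*(-47882) = 9 + 47882 = 47891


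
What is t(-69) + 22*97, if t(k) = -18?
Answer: 2116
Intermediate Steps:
t(-69) + 22*97 = -18 + 22*97 = -18 + 2134 = 2116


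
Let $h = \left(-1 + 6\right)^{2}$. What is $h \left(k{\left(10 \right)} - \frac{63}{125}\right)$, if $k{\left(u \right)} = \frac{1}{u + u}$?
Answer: $- \frac{227}{20} \approx -11.35$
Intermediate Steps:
$h = 25$ ($h = 5^{2} = 25$)
$k{\left(u \right)} = \frac{1}{2 u}$
$h \left(k{\left(10 \right)} - \frac{63}{125}\right) = 25 \left(\frac{1}{2 \cdot 10} - \frac{63}{125}\right) = 25 \left(\frac{1}{2} \cdot \frac{1}{10} - \frac{63}{125}\right) = 25 \left(\frac{1}{20} - \frac{63}{125}\right) = 25 \left(- \frac{227}{500}\right) = - \frac{227}{20}$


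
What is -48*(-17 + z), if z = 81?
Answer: -3072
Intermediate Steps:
-48*(-17 + z) = -48*(-17 + 81) = -48*64 = -3072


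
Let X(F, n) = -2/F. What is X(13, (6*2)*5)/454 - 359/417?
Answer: -1059826/1230567 ≈ -0.86125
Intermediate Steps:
X(13, (6*2)*5)/454 - 359/417 = -2/13/454 - 359/417 = -2*1/13*(1/454) - 359*1/417 = -2/13*1/454 - 359/417 = -1/2951 - 359/417 = -1059826/1230567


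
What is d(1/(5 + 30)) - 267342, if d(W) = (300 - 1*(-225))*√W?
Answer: -267342 + 15*√35 ≈ -2.6725e+5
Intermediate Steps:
d(W) = 525*√W (d(W) = (300 + 225)*√W = 525*√W)
d(1/(5 + 30)) - 267342 = 525*√(1/(5 + 30)) - 267342 = 525*√(1/35) - 267342 = 525*(√35/35) - 267342 = 15*√35 - 267342 = -267342 + 15*√35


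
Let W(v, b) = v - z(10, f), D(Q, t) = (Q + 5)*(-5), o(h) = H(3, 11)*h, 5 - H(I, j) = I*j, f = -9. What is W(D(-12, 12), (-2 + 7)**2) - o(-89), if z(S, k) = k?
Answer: -2448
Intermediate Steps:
H(I, j) = 5 - I*j
o(h) = -28*h (o(h) = (5 - 1*3*11)*h = (5 - 33)*h = -28*h)
D(Q, t) = -25 - 5*Q (D(Q, t) = (5 + Q)*(-5) = -25 - 5*Q)
W(v, b) = 9 + v (W(v, b) = v - 1*(-9) = v + 9 = 9 + v)
W(D(-12, 12), (-2 + 7)**2) - o(-89) = (9 + (-25 - 5*(-12))) - (-28)*(-89) = (9 + (-25 + 60)) - 1*2492 = (9 + 35) - 2492 = 44 - 2492 = -2448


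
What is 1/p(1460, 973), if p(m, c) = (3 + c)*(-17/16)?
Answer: -1/1037 ≈ -0.00096432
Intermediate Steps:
p(m, c) = -51/16 - 17*c/16 (p(m, c) = (3 + c)*(-17*1/16) = (3 + c)*(-17/16) = -51/16 - 17*c/16)
1/p(1460, 973) = 1/(-51/16 - 17/16*973) = 1/(-51/16 - 16541/16) = 1/(-1037) = -1/1037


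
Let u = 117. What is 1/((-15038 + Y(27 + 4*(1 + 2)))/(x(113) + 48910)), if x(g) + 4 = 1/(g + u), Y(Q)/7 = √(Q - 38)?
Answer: -11248381/3457130 ≈ -3.2537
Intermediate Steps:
Y(Q) = 7*√(-38 + Q) (Y(Q) = 7*√(Q - 38) = 7*√(-38 + Q))
x(g) = -4 + 1/(117 + g) (x(g) = -4 + 1/(g + 117) = -4 + 1/(117 + g))
1/((-15038 + Y(27 + 4*(1 + 2)))/(x(113) + 48910)) = 1/((-15038 + 7*√(-38 + (27 + 4*(1 + 2))))/((-467 - 4*113)/(117 + 113) + 48910)) = 1/((-15038 + 7*√(-38 + (27 + 4*3)))/((-467 - 452)/230 + 48910)) = 1/((-15038 + 7*√(-38 + (27 + 12)))/((1/230)*(-919) + 48910)) = 1/((-15038 + 7*√(-38 + 39))/(-919/230 + 48910)) = 1/((-15038 + 7*√1)/(11248381/230)) = 1/((-15038 + 7*1)*(230/11248381)) = 1/((-15038 + 7)*(230/11248381)) = 1/(-15031*230/11248381) = 1/(-3457130/11248381) = -11248381/3457130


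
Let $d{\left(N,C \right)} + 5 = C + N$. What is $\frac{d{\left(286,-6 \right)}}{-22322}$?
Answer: $- \frac{275}{22322} \approx -0.01232$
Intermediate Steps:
$d{\left(N,C \right)} = -5 + C + N$ ($d{\left(N,C \right)} = -5 + \left(C + N\right) = -5 + C + N$)
$\frac{d{\left(286,-6 \right)}}{-22322} = \frac{-5 - 6 + 286}{-22322} = 275 \left(- \frac{1}{22322}\right) = - \frac{275}{22322}$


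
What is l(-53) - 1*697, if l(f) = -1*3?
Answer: -700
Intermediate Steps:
l(f) = -3
l(-53) - 1*697 = -3 - 1*697 = -3 - 697 = -700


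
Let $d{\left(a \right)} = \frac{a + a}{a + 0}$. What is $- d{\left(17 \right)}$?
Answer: $-2$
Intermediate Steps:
$d{\left(a \right)} = 2$ ($d{\left(a \right)} = \frac{2 a}{a} = 2$)
$- d{\left(17 \right)} = \left(-1\right) 2 = -2$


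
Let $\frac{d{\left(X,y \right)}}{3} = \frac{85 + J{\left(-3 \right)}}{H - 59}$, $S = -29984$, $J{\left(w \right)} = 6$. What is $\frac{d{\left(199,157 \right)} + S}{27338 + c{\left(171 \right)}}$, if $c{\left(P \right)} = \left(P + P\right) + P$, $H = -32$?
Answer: $- \frac{29987}{27851} \approx -1.0767$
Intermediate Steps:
$c{\left(P \right)} = 3 P$ ($c{\left(P \right)} = 2 P + P = 3 P$)
$d{\left(X,y \right)} = -3$ ($d{\left(X,y \right)} = 3 \frac{85 + 6}{-32 - 59} = 3 \frac{91}{-91} = 3 \cdot 91 \left(- \frac{1}{91}\right) = 3 \left(-1\right) = -3$)
$\frac{d{\left(199,157 \right)} + S}{27338 + c{\left(171 \right)}} = \frac{-3 - 29984}{27338 + 3 \cdot 171} = - \frac{29987}{27338 + 513} = - \frac{29987}{27851}$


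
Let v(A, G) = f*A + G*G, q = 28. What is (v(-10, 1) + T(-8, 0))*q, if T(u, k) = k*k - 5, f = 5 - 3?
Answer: -672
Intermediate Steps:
f = 2
T(u, k) = -5 + k² (T(u, k) = k² - 5 = -5 + k²)
v(A, G) = G² + 2*A (v(A, G) = 2*A + G*G = 2*A + G² = G² + 2*A)
(v(-10, 1) + T(-8, 0))*q = ((1² + 2*(-10)) + (-5 + 0²))*28 = ((1 - 20) + (-5 + 0))*28 = (-19 - 5)*28 = -24*28 = -672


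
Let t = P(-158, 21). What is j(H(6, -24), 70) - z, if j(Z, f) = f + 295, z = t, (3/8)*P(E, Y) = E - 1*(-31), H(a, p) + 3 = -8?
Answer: 2111/3 ≈ 703.67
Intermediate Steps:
H(a, p) = -11 (H(a, p) = -3 - 8 = -11)
P(E, Y) = 248/3 + 8*E/3 (P(E, Y) = 8*(E - 1*(-31))/3 = 8*(E + 31)/3 = 8*(31 + E)/3 = 248/3 + 8*E/3)
t = -1016/3 (t = 248/3 + (8/3)*(-158) = 248/3 - 1264/3 = -1016/3 ≈ -338.67)
z = -1016/3 ≈ -338.67
j(Z, f) = 295 + f
j(H(6, -24), 70) - z = (295 + 70) - 1*(-1016/3) = 365 + 1016/3 = 2111/3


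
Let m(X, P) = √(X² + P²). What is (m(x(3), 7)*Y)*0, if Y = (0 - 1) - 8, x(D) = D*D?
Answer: 0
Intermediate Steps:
x(D) = D²
m(X, P) = √(P² + X²)
Y = -9 (Y = -1 - 8 = -9)
(m(x(3), 7)*Y)*0 = (√(7² + (3²)²)*(-9))*0 = (√(49 + 9²)*(-9))*0 = (√(49 + 81)*(-9))*0 = (√130*(-9))*0 = -9*√130*0 = 0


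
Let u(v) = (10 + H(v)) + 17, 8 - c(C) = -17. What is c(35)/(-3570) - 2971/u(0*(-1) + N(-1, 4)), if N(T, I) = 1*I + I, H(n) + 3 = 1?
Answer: -2121419/17850 ≈ -118.85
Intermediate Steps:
H(n) = -2 (H(n) = -3 + 1 = -2)
c(C) = 25 (c(C) = 8 - 1*(-17) = 8 + 17 = 25)
N(T, I) = 2*I (N(T, I) = I + I = 2*I)
u(v) = 25 (u(v) = (10 - 2) + 17 = 8 + 17 = 25)
c(35)/(-3570) - 2971/u(0*(-1) + N(-1, 4)) = 25/(-3570) - 2971/25 = 25*(-1/3570) - 2971*1/25 = -5/714 - 2971/25 = -2121419/17850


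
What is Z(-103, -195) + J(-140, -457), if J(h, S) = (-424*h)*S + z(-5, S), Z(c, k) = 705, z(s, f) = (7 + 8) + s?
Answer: -27126805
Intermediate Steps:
z(s, f) = 15 + s
J(h, S) = 10 - 424*S*h (J(h, S) = (-424*h)*S + (15 - 5) = -424*S*h + 10 = 10 - 424*S*h)
Z(-103, -195) + J(-140, -457) = 705 + (10 - 424*(-457)*(-140)) = 705 + (10 - 27127520) = 705 - 27127510 = -27126805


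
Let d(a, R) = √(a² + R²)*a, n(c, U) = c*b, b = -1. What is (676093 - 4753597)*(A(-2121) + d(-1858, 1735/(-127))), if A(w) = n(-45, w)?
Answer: -183487680 + 7576002432*√55682963381/127 ≈ 1.4076e+13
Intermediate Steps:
n(c, U) = -c (n(c, U) = c*(-1) = -c)
A(w) = 45 (A(w) = -1*(-45) = 45)
d(a, R) = a*√(R² + a²) (d(a, R) = √(R² + a²)*a = a*√(R² + a²))
(676093 - 4753597)*(A(-2121) + d(-1858, 1735/(-127))) = (676093 - 4753597)*(45 - 1858*√((1735/(-127))² + (-1858)²)) = -4077504*(45 - 1858*√((1735*(-1/127))² + 3452164)) = -4077504*(45 - 1858*√((-1735/127)² + 3452164)) = -4077504*(45 - 1858*√(3010225/16129 + 3452164)) = -4077504*(45 - 1858*√55682963381/127) = -183487680 + 7576002432*√55682963381/127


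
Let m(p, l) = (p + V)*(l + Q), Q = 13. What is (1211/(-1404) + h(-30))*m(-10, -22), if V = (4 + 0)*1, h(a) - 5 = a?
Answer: -36311/26 ≈ -1396.6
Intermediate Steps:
h(a) = 5 + a
V = 4 (V = 4*1 = 4)
m(p, l) = (4 + p)*(13 + l) (m(p, l) = (p + 4)*(l + 13) = (4 + p)*(13 + l))
(1211/(-1404) + h(-30))*m(-10, -22) = (1211/(-1404) + (5 - 30))*(52 + 4*(-22) + 13*(-10) - 22*(-10)) = (1211*(-1/1404) - 25)*(52 - 88 - 130 + 220) = (-1211/1404 - 25)*54 = -36311/1404*54 = -36311/26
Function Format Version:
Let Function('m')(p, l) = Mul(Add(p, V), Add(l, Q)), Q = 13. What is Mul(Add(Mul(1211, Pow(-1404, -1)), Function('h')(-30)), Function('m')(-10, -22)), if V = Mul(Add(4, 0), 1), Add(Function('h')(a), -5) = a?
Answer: Rational(-36311, 26) ≈ -1396.6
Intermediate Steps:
Function('h')(a) = Add(5, a)
V = 4 (V = Mul(4, 1) = 4)
Function('m')(p, l) = Mul(Add(4, p), Add(13, l)) (Function('m')(p, l) = Mul(Add(p, 4), Add(l, 13)) = Mul(Add(4, p), Add(13, l)))
Mul(Add(Mul(1211, Pow(-1404, -1)), Function('h')(-30)), Function('m')(-10, -22)) = Mul(Add(Mul(1211, Pow(-1404, -1)), Add(5, -30)), Add(52, Mul(4, -22), Mul(13, -10), Mul(-22, -10))) = Mul(Add(Mul(1211, Rational(-1, 1404)), -25), Add(52, -88, -130, 220)) = Mul(Add(Rational(-1211, 1404), -25), 54) = Mul(Rational(-36311, 1404), 54) = Rational(-36311, 26)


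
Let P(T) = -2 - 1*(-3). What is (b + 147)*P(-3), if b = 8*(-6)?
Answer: 99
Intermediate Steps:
b = -48
P(T) = 1 (P(T) = -2 + 3 = 1)
(b + 147)*P(-3) = (-48 + 147)*1 = 99*1 = 99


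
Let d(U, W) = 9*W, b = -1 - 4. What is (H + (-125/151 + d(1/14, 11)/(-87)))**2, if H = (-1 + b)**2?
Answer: 22211729296/19175641 ≈ 1158.3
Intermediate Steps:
b = -5
H = 36 (H = (-1 - 5)**2 = (-6)**2 = 36)
(H + (-125/151 + d(1/14, 11)/(-87)))**2 = (36 + (-125/151 + (9*11)/(-87)))**2 = (36 + (-125*1/151 + 99*(-1/87)))**2 = (36 + (-125/151 - 33/29))**2 = (36 - 8608/4379)**2 = (149036/4379)**2 = 22211729296/19175641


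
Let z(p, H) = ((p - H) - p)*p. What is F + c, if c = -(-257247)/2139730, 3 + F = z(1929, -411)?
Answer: 1696412436927/2139730 ≈ 7.9282e+5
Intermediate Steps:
z(p, H) = -H*p (z(p, H) = (-H)*p = -H*p)
F = 792816 (F = -3 - 1*(-411)*1929 = -3 + 792819 = 792816)
c = 257247/2139730 (c = -(-257247)/2139730 = -1*(-257247/2139730) = 257247/2139730 ≈ 0.12022)
F + c = 792816 + 257247/2139730 = 1696412436927/2139730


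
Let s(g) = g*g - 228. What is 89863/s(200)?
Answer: 89863/39772 ≈ 2.2595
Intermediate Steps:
s(g) = -228 + g² (s(g) = g² - 228 = -228 + g²)
89863/s(200) = 89863/(-228 + 200²) = 89863/(-228 + 40000) = 89863/39772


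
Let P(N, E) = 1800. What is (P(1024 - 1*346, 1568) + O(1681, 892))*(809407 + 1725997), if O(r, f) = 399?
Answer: 5575353396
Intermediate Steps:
(P(1024 - 1*346, 1568) + O(1681, 892))*(809407 + 1725997) = (1800 + 399)*(809407 + 1725997) = 2199*2535404 = 5575353396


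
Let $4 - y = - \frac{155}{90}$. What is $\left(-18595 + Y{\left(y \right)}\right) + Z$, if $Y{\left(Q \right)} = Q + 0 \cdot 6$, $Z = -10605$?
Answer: $- \frac{525497}{18} \approx -29194.0$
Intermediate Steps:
$y = \frac{103}{18}$ ($y = 4 - - \frac{155}{90} = 4 - \left(-155\right) \frac{1}{90} = 4 - - \frac{31}{18} = 4 + \frac{31}{18} = \frac{103}{18} \approx 5.7222$)
$Y{\left(Q \right)} = Q$ ($Y{\left(Q \right)} = Q + 0 = Q$)
$\left(-18595 + Y{\left(y \right)}\right) + Z = \left(-18595 + \frac{103}{18}\right) - 10605 = - \frac{334607}{18} - 10605 = - \frac{525497}{18}$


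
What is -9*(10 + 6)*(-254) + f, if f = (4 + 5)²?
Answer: 36657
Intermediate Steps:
f = 81 (f = 9² = 81)
-9*(10 + 6)*(-254) + f = -9*(10 + 6)*(-254) + 81 = -9*16*(-254) + 81 = -144*(-254) + 81 = 36576 + 81 = 36657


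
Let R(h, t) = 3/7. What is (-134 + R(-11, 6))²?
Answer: 874225/49 ≈ 17841.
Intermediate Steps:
R(h, t) = 3/7 (R(h, t) = 3*(⅐) = 3/7)
(-134 + R(-11, 6))² = (-134 + 3/7)² = (-935/7)² = 874225/49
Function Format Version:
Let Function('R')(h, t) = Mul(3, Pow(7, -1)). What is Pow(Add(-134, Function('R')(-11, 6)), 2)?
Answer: Rational(874225, 49) ≈ 17841.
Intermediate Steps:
Function('R')(h, t) = Rational(3, 7) (Function('R')(h, t) = Mul(3, Rational(1, 7)) = Rational(3, 7))
Pow(Add(-134, Function('R')(-11, 6)), 2) = Pow(Add(-134, Rational(3, 7)), 2) = Pow(Rational(-935, 7), 2) = Rational(874225, 49)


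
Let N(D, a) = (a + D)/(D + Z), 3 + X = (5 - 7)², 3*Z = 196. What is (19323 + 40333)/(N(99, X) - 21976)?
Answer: -7352602/2708467 ≈ -2.7147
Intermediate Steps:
Z = 196/3 (Z = (⅓)*196 = 196/3 ≈ 65.333)
X = 1 (X = -3 + (5 - 7)² = -3 + (-2)² = -3 + 4 = 1)
N(D, a) = (D + a)/(196/3 + D) (N(D, a) = (a + D)/(D + 196/3) = (D + a)/(196/3 + D))
(19323 + 40333)/(N(99, X) - 21976) = (19323 + 40333)/(3*(99 + 1)/(196 + 3*99) - 21976) = 59656/(3*100/(196 + 297) - 21976) = 59656/(3*100/493 - 21976) = 59656/(3*(1/493)*100 - 21976) = 59656/(300/493 - 21976) = 59656/(-10833868/493) = 59656*(-493/10833868) = -7352602/2708467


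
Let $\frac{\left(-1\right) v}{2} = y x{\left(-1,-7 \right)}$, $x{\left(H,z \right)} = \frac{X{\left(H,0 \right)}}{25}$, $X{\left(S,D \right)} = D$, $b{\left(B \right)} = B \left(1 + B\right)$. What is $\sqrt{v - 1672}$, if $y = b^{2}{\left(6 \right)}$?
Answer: $2 i \sqrt{418} \approx 40.89 i$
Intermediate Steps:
$y = 1764$ ($y = \left(6 \left(1 + 6\right)\right)^{2} = \left(6 \cdot 7\right)^{2} = 42^{2} = 1764$)
$x{\left(H,z \right)} = 0$ ($x{\left(H,z \right)} = \frac{0}{25} = 0 \cdot \frac{1}{25} = 0$)
$v = 0$ ($v = - 2 \cdot 1764 \cdot 0 = \left(-2\right) 0 = 0$)
$\sqrt{v - 1672} = \sqrt{0 - 1672} = \sqrt{-1672} = 2 i \sqrt{418}$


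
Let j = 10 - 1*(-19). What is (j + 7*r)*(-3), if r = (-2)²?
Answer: -171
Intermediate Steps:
j = 29 (j = 10 + 19 = 29)
r = 4
(j + 7*r)*(-3) = (29 + 7*4)*(-3) = (29 + 28)*(-3) = 57*(-3) = -171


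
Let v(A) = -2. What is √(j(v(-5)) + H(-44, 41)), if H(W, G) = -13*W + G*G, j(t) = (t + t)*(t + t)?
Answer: √2269 ≈ 47.634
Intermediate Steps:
j(t) = 4*t² (j(t) = (2*t)*(2*t) = 4*t²)
H(W, G) = G² - 13*W (H(W, G) = -13*W + G² = G² - 13*W)
√(j(v(-5)) + H(-44, 41)) = √(4*(-2)² + (41² - 13*(-44))) = √(4*4 + (1681 + 572)) = √(16 + 2253) = √2269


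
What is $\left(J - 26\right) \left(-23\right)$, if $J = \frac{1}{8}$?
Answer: $\frac{4761}{8} \approx 595.13$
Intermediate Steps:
$J = \frac{1}{8} \approx 0.125$
$\left(J - 26\right) \left(-23\right) = \left(\frac{1}{8} - 26\right) \left(-23\right) = \left(- \frac{207}{8}\right) \left(-23\right) = \frac{4761}{8}$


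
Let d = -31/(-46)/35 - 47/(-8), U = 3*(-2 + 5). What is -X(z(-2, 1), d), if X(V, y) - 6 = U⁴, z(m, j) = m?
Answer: -6567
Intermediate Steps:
U = 9 (U = 3*3 = 9)
d = 37959/6440 (d = -31*(-1/46)*(1/35) - 47*(-⅛) = (31/46)*(1/35) + 47/8 = 31/1610 + 47/8 = 37959/6440 ≈ 5.8943)
X(V, y) = 6567 (X(V, y) = 6 + 9⁴ = 6 + 6561 = 6567)
-X(z(-2, 1), d) = -1*6567 = -6567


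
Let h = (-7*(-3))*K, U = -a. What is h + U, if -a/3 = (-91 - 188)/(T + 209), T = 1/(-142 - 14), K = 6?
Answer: 3977406/32603 ≈ 122.00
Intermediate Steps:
T = -1/156 (T = 1/(-156) = -1/156 ≈ -0.0064103)
a = 130572/32603 (a = -3*(-91 - 188)/(-1/156 + 209) = -(-837)/32603/156 = -(-837)*156/32603 = -3*(-43524/32603) = 130572/32603 ≈ 4.0049)
U = -130572/32603 (U = -1*130572/32603 = -130572/32603 ≈ -4.0049)
h = 126 (h = -7*(-3)*6 = 21*6 = 126)
h + U = 126 - 130572/32603 = 3977406/32603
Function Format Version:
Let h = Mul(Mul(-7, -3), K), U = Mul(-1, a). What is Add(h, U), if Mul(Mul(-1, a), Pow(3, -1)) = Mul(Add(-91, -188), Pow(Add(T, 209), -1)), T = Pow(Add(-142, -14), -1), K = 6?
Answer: Rational(3977406, 32603) ≈ 122.00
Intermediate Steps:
T = Rational(-1, 156) (T = Pow(-156, -1) = Rational(-1, 156) ≈ -0.0064103)
a = Rational(130572, 32603) (a = Mul(-3, Mul(Add(-91, -188), Pow(Add(Rational(-1, 156), 209), -1))) = Mul(-3, Mul(-279, Pow(Rational(32603, 156), -1))) = Mul(-3, Mul(-279, Rational(156, 32603))) = Mul(-3, Rational(-43524, 32603)) = Rational(130572, 32603) ≈ 4.0049)
U = Rational(-130572, 32603) (U = Mul(-1, Rational(130572, 32603)) = Rational(-130572, 32603) ≈ -4.0049)
h = 126 (h = Mul(Mul(-7, -3), 6) = Mul(21, 6) = 126)
Add(h, U) = Add(126, Rational(-130572, 32603)) = Rational(3977406, 32603)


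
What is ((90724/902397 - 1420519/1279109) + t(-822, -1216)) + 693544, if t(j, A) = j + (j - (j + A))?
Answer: 800986572043557947/1154264124273 ≈ 6.9394e+5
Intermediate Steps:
t(j, A) = j - A (t(j, A) = j + (j - (A + j)) = j + (j + (-A - j)) = j - A)
((90724/902397 - 1420519/1279109) + t(-822, -1216)) + 693544 = ((90724/902397 - 1420519/1279109) + (-822 - 1*(-1216))) + 693544 = ((90724*(1/902397) - 1420519*1/1279109) + (-822 + 1216)) + 693544 = ((90724/902397 - 1420519/1279109) + 394) + 693544 = (-1165826199127/1154264124273 + 394) + 693544 = 453614238764435/1154264124273 + 693544 = 800986572043557947/1154264124273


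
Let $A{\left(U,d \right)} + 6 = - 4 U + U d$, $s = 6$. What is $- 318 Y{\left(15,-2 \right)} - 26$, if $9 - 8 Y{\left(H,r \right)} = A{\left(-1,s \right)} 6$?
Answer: $- \frac{9167}{4} \approx -2291.8$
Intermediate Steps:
$A{\left(U,d \right)} = -6 - 4 U + U d$ ($A{\left(U,d \right)} = -6 + \left(- 4 U + U d\right) = -6 - 4 U + U d$)
$Y{\left(H,r \right)} = \frac{57}{8}$ ($Y{\left(H,r \right)} = \frac{9}{8} - \frac{\left(-6 - -4 - 6\right) 6}{8} = \frac{9}{8} - \frac{\left(-6 + 4 - 6\right) 6}{8} = \frac{9}{8} - \frac{\left(-8\right) 6}{8} = \frac{9}{8} - -6 = \frac{9}{8} + 6 = \frac{57}{8}$)
$- 318 Y{\left(15,-2 \right)} - 26 = \left(-318\right) \frac{57}{8} - 26 = - \frac{9063}{4} - 26 = - \frac{9167}{4}$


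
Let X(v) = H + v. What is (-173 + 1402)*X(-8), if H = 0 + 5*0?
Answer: -9832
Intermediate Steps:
H = 0 (H = 0 + 0 = 0)
X(v) = v (X(v) = 0 + v = v)
(-173 + 1402)*X(-8) = (-173 + 1402)*(-8) = 1229*(-8) = -9832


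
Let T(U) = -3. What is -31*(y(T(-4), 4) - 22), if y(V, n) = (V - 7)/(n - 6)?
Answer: 527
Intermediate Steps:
y(V, n) = (-7 + V)/(-6 + n)
-31*(y(T(-4), 4) - 22) = -31*((-7 - 3)/(-6 + 4) - 22) = -31*(-10/(-2) - 22) = -31*(-½*(-10) - 22) = -31*(5 - 22) = -31*(-17) = 527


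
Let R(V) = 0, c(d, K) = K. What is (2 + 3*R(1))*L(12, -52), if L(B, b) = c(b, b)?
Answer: -104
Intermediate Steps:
L(B, b) = b
(2 + 3*R(1))*L(12, -52) = (2 + 3*0)*(-52) = (2 + 0)*(-52) = 2*(-52) = -104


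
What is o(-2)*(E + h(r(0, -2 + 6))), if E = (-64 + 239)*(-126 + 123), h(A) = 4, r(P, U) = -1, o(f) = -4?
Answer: 2084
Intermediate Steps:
E = -525 (E = 175*(-3) = -525)
o(-2)*(E + h(r(0, -2 + 6))) = -4*(-525 + 4) = -4*(-521) = 2084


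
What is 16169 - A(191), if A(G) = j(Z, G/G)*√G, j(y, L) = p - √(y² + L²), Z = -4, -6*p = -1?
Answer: 16169 + √3247 - √191/6 ≈ 16224.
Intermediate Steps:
p = ⅙ (p = -⅙*(-1) = ⅙ ≈ 0.16667)
j(y, L) = ⅙ - √(L² + y²) (j(y, L) = ⅙ - √(y² + L²) = ⅙ - √(L² + y²))
A(G) = √G*(⅙ - √17) (A(G) = (⅙ - √((G/G)² + (-4)²))*√G = (⅙ - √(1² + 16))*√G = (⅙ - √(1 + 16))*√G = (⅙ - √17)*√G = √G*(⅙ - √17))
16169 - A(191) = 16169 - √191*(⅙ - √17)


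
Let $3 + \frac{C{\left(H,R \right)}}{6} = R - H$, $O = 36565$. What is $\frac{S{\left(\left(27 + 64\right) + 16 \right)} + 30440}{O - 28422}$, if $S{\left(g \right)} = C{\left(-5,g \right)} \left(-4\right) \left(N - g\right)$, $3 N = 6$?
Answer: $\frac{305120}{8143} \approx 37.47$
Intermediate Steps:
$N = 2$ ($N = \frac{1}{3} \cdot 6 = 2$)
$C{\left(H,R \right)} = -18 - 6 H + 6 R$ ($C{\left(H,R \right)} = -18 + 6 \left(R - H\right) = -18 - \left(- 6 R + 6 H\right) = -18 - 6 H + 6 R$)
$S{\left(g \right)} = \left(-48 - 24 g\right) \left(2 - g\right)$ ($S{\left(g \right)} = \left(-18 - -30 + 6 g\right) \left(-4\right) \left(2 - g\right) = \left(-18 + 30 + 6 g\right) \left(-4\right) \left(2 - g\right) = \left(12 + 6 g\right) \left(-4\right) \left(2 - g\right) = \left(-48 - 24 g\right) \left(2 - g\right)$)
$\frac{S{\left(\left(27 + 64\right) + 16 \right)} + 30440}{O - 28422} = \frac{\left(-96 + 24 \left(\left(27 + 64\right) + 16\right)^{2}\right) + 30440}{36565 - 28422} = \frac{\left(-96 + 24 \left(91 + 16\right)^{2}\right) + 30440}{8143} = \left(\left(-96 + 24 \cdot 107^{2}\right) + 30440\right) \frac{1}{8143} = \left(\left(-96 + 24 \cdot 11449\right) + 30440\right) \frac{1}{8143} = \left(\left(-96 + 274776\right) + 30440\right) \frac{1}{8143} = \left(274680 + 30440\right) \frac{1}{8143} = 305120 \cdot \frac{1}{8143} = \frac{305120}{8143}$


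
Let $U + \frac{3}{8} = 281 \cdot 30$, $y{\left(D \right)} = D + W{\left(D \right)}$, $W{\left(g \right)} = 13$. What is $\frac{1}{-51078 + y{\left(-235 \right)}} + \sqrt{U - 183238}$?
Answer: $- \frac{1}{51300} + \frac{83 i \sqrt{406}}{4} \approx -1.9493 \cdot 10^{-5} + 418.1 i$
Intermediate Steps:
$y{\left(D \right)} = 13 + D$ ($y{\left(D \right)} = D + 13 = 13 + D$)
$U = \frac{67437}{8}$ ($U = - \frac{3}{8} + 281 \cdot 30 = - \frac{3}{8} + 8430 = \frac{67437}{8} \approx 8429.6$)
$\frac{1}{-51078 + y{\left(-235 \right)}} + \sqrt{U - 183238} = \frac{1}{-51078 + \left(13 - 235\right)} + \sqrt{\frac{67437}{8} - 183238} = \frac{1}{-51078 - 222} + \sqrt{- \frac{1398467}{8}} = \frac{1}{-51300} + \frac{83 i \sqrt{406}}{4} = - \frac{1}{51300} + \frac{83 i \sqrt{406}}{4}$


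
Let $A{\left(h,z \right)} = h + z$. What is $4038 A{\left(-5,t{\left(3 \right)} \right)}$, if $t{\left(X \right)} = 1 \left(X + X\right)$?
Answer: $4038$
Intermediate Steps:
$t{\left(X \right)} = 2 X$ ($t{\left(X \right)} = 1 \cdot 2 X = 2 X$)
$4038 A{\left(-5,t{\left(3 \right)} \right)} = 4038 \left(-5 + 2 \cdot 3\right) = 4038 \left(-5 + 6\right) = 4038 \cdot 1 = 4038$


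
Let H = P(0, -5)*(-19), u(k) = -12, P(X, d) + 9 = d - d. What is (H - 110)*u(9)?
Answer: -732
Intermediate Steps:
P(X, d) = -9 (P(X, d) = -9 + (d - d) = -9 + 0 = -9)
H = 171 (H = -9*(-19) = 171)
(H - 110)*u(9) = (171 - 110)*(-12) = 61*(-12) = -732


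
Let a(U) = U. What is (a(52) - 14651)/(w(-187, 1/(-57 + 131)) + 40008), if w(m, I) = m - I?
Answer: -1080326/2946753 ≈ -0.36662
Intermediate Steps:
(a(52) - 14651)/(w(-187, 1/(-57 + 131)) + 40008) = (52 - 14651)/((-187 - 1/(-57 + 131)) + 40008) = -14599/((-187 - 1/74) + 40008) = -14599/(-13839/74 + 40008) = -14599/2946753/74 = -14599*74/2946753 = -1080326/2946753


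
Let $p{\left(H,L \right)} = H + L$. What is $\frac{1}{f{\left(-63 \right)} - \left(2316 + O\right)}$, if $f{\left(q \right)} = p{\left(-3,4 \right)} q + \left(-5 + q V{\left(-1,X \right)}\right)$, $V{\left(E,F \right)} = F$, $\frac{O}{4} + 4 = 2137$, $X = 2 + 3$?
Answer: $- \frac{1}{11231} \approx -8.9039 \cdot 10^{-5}$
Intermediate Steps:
$X = 5$
$O = 8532$ ($O = -16 + 4 \cdot 2137 = -16 + 8548 = 8532$)
$f{\left(q \right)} = -5 + 6 q$ ($f{\left(q \right)} = \left(-3 + 4\right) q + \left(-5 + q 5\right) = 1 q + \left(-5 + 5 q\right) = q + \left(-5 + 5 q\right) = -5 + 6 q$)
$\frac{1}{f{\left(-63 \right)} - \left(2316 + O\right)} = \frac{1}{\left(-5 + 6 \left(-63\right)\right) - 10848} = \frac{1}{\left(-5 - 378\right) - 10848} = \frac{1}{-383 - 10848} = \frac{1}{-11231} = - \frac{1}{11231}$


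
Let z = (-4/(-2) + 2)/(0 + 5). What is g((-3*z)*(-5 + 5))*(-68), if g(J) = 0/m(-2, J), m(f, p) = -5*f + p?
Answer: 0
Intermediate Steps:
z = ⅘ (z = (-4*(-½) + 2)/5 = (2 + 2)*(⅕) = 4*(⅕) = ⅘ ≈ 0.80000)
m(f, p) = p - 5*f
g(J) = 0 (g(J) = 0/(J - 5*(-2)) = 0/(J + 10) = 0/(10 + J) = 0)
g((-3*z)*(-5 + 5))*(-68) = 0*(-68) = 0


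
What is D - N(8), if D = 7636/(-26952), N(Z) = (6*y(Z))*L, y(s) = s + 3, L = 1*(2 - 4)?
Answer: 887507/6738 ≈ 131.72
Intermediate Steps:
L = -2 (L = 1*(-2) = -2)
y(s) = 3 + s
N(Z) = -36 - 12*Z (N(Z) = (6*(3 + Z))*(-2) = (18 + 6*Z)*(-2) = -36 - 12*Z)
D = -1909/6738 (D = 7636*(-1/26952) = -1909/6738 ≈ -0.28332)
D - N(8) = -1909/6738 - (-36 - 12*8) = -1909/6738 - (-36 - 96) = -1909/6738 - 1*(-132) = -1909/6738 + 132 = 887507/6738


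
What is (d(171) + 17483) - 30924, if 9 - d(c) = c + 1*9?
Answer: -13612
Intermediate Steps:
d(c) = -c (d(c) = 9 - (c + 1*9) = 9 - (c + 9) = 9 - (9 + c) = 9 + (-9 - c) = -c)
(d(171) + 17483) - 30924 = (-1*171 + 17483) - 30924 = (-171 + 17483) - 30924 = 17312 - 30924 = -13612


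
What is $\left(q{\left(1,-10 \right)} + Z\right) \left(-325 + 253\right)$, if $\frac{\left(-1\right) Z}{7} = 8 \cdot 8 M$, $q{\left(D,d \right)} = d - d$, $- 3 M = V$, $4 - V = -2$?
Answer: $-64512$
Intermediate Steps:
$V = 6$ ($V = 4 - -2 = 4 + 2 = 6$)
$M = -2$ ($M = \left(- \frac{1}{3}\right) 6 = -2$)
$q{\left(D,d \right)} = 0$
$Z = 896$ ($Z = - 7 \cdot 8 \cdot 8 \left(-2\right) = - 7 \cdot 64 \left(-2\right) = \left(-7\right) \left(-128\right) = 896$)
$\left(q{\left(1,-10 \right)} + Z\right) \left(-325 + 253\right) = \left(0 + 896\right) \left(-325 + 253\right) = 896 \left(-72\right) = -64512$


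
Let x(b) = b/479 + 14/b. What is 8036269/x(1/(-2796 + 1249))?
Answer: -5954979800497/16048859555 ≈ -371.05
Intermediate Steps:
x(b) = 14/b + b/479 (x(b) = b*(1/479) + 14/b = b/479 + 14/b = 14/b + b/479)
8036269/x(1/(-2796 + 1249)) = 8036269/(14/(1/(-2796 + 1249)) + 1/(479*(-2796 + 1249))) = 8036269/(14/(1/(-1547)) + (1/479)/(-1547)) = 8036269/(14/(-1/1547) + (1/479)*(-1/1547)) = 8036269/(14*(-1547) - 1/741013) = 8036269/(-21658 - 1/741013) = 8036269/(-16048859555/741013) = 8036269*(-741013/16048859555) = -5954979800497/16048859555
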